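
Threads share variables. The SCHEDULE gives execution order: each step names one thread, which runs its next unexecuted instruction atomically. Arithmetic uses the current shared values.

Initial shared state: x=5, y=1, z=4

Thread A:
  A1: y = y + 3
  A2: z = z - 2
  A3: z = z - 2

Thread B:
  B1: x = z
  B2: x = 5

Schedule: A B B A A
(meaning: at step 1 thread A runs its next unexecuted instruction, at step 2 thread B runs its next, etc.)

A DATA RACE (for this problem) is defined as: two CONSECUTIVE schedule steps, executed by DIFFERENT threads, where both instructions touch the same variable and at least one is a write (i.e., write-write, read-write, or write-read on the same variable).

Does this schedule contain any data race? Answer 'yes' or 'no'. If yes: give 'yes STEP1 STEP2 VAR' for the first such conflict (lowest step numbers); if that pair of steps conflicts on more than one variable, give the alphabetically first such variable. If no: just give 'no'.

Answer: no

Derivation:
Steps 1,2: A(r=y,w=y) vs B(r=z,w=x). No conflict.
Steps 2,3: same thread (B). No race.
Steps 3,4: B(r=-,w=x) vs A(r=z,w=z). No conflict.
Steps 4,5: same thread (A). No race.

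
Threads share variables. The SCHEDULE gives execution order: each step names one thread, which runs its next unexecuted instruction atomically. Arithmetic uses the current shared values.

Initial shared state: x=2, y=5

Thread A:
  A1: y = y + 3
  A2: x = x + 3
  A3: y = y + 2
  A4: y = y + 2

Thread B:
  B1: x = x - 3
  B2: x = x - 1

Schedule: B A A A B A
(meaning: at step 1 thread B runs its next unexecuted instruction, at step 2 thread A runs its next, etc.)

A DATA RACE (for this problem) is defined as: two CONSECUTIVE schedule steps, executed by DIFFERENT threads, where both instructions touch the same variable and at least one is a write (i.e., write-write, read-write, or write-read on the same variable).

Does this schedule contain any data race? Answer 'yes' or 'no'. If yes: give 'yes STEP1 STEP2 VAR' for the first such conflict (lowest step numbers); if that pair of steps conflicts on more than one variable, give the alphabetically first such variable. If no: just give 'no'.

Steps 1,2: B(r=x,w=x) vs A(r=y,w=y). No conflict.
Steps 2,3: same thread (A). No race.
Steps 3,4: same thread (A). No race.
Steps 4,5: A(r=y,w=y) vs B(r=x,w=x). No conflict.
Steps 5,6: B(r=x,w=x) vs A(r=y,w=y). No conflict.

Answer: no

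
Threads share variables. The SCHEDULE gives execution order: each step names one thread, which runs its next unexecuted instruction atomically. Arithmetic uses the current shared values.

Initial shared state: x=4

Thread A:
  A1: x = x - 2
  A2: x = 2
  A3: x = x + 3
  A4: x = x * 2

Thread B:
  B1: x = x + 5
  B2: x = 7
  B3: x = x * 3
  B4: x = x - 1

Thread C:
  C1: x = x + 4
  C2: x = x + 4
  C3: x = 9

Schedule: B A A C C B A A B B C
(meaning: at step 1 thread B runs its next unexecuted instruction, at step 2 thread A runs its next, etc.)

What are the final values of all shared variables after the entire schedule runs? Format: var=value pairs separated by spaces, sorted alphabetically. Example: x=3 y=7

Answer: x=9

Derivation:
Step 1: thread B executes B1 (x = x + 5). Shared: x=9. PCs: A@0 B@1 C@0
Step 2: thread A executes A1 (x = x - 2). Shared: x=7. PCs: A@1 B@1 C@0
Step 3: thread A executes A2 (x = 2). Shared: x=2. PCs: A@2 B@1 C@0
Step 4: thread C executes C1 (x = x + 4). Shared: x=6. PCs: A@2 B@1 C@1
Step 5: thread C executes C2 (x = x + 4). Shared: x=10. PCs: A@2 B@1 C@2
Step 6: thread B executes B2 (x = 7). Shared: x=7. PCs: A@2 B@2 C@2
Step 7: thread A executes A3 (x = x + 3). Shared: x=10. PCs: A@3 B@2 C@2
Step 8: thread A executes A4 (x = x * 2). Shared: x=20. PCs: A@4 B@2 C@2
Step 9: thread B executes B3 (x = x * 3). Shared: x=60. PCs: A@4 B@3 C@2
Step 10: thread B executes B4 (x = x - 1). Shared: x=59. PCs: A@4 B@4 C@2
Step 11: thread C executes C3 (x = 9). Shared: x=9. PCs: A@4 B@4 C@3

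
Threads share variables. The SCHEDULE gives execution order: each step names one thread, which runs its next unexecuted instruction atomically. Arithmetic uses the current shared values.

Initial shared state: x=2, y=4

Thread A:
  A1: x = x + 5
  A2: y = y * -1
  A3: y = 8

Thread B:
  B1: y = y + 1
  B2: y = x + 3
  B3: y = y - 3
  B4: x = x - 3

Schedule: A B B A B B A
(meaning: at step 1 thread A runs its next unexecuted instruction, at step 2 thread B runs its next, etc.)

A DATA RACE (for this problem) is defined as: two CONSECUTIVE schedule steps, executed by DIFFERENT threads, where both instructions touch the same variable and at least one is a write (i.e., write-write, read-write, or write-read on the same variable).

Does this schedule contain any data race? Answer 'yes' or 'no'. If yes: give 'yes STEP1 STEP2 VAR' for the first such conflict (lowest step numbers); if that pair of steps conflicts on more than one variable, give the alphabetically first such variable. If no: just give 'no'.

Steps 1,2: A(r=x,w=x) vs B(r=y,w=y). No conflict.
Steps 2,3: same thread (B). No race.
Steps 3,4: B(y = x + 3) vs A(y = y * -1). RACE on y (W-W).
Steps 4,5: A(y = y * -1) vs B(y = y - 3). RACE on y (W-W).
Steps 5,6: same thread (B). No race.
Steps 6,7: B(r=x,w=x) vs A(r=-,w=y). No conflict.
First conflict at steps 3,4.

Answer: yes 3 4 y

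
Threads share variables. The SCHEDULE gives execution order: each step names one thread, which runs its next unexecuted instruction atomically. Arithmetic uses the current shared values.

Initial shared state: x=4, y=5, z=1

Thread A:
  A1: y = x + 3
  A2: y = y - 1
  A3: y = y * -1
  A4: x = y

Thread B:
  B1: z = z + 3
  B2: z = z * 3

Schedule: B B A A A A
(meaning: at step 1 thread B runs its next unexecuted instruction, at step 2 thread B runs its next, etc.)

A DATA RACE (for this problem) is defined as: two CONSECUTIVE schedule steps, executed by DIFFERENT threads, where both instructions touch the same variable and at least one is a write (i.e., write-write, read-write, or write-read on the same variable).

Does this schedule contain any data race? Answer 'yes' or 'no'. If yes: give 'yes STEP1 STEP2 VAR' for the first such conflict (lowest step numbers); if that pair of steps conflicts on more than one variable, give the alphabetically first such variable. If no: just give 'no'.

Answer: no

Derivation:
Steps 1,2: same thread (B). No race.
Steps 2,3: B(r=z,w=z) vs A(r=x,w=y). No conflict.
Steps 3,4: same thread (A). No race.
Steps 4,5: same thread (A). No race.
Steps 5,6: same thread (A). No race.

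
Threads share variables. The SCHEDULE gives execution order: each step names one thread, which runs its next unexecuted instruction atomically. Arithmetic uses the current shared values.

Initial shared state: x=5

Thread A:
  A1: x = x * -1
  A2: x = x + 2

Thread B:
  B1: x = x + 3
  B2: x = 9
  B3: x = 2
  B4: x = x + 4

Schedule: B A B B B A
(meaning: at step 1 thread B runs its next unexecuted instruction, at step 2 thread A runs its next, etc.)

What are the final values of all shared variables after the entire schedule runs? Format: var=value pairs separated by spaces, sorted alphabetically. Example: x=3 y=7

Answer: x=8

Derivation:
Step 1: thread B executes B1 (x = x + 3). Shared: x=8. PCs: A@0 B@1
Step 2: thread A executes A1 (x = x * -1). Shared: x=-8. PCs: A@1 B@1
Step 3: thread B executes B2 (x = 9). Shared: x=9. PCs: A@1 B@2
Step 4: thread B executes B3 (x = 2). Shared: x=2. PCs: A@1 B@3
Step 5: thread B executes B4 (x = x + 4). Shared: x=6. PCs: A@1 B@4
Step 6: thread A executes A2 (x = x + 2). Shared: x=8. PCs: A@2 B@4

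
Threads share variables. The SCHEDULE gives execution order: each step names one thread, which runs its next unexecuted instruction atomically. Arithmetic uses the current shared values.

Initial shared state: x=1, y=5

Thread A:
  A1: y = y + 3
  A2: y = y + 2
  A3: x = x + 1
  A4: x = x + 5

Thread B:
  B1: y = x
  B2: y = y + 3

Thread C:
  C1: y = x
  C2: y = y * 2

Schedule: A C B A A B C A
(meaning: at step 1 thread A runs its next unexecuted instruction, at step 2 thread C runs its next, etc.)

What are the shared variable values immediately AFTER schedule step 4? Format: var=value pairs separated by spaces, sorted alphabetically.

Step 1: thread A executes A1 (y = y + 3). Shared: x=1 y=8. PCs: A@1 B@0 C@0
Step 2: thread C executes C1 (y = x). Shared: x=1 y=1. PCs: A@1 B@0 C@1
Step 3: thread B executes B1 (y = x). Shared: x=1 y=1. PCs: A@1 B@1 C@1
Step 4: thread A executes A2 (y = y + 2). Shared: x=1 y=3. PCs: A@2 B@1 C@1

Answer: x=1 y=3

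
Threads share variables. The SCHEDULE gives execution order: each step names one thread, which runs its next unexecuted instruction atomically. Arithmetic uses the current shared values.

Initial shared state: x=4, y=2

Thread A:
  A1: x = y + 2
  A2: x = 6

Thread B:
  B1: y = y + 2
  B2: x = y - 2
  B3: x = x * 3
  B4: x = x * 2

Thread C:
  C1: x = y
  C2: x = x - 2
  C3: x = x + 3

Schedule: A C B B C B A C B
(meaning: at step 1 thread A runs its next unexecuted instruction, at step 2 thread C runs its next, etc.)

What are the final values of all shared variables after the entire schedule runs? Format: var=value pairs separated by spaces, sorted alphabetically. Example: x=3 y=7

Answer: x=18 y=4

Derivation:
Step 1: thread A executes A1 (x = y + 2). Shared: x=4 y=2. PCs: A@1 B@0 C@0
Step 2: thread C executes C1 (x = y). Shared: x=2 y=2. PCs: A@1 B@0 C@1
Step 3: thread B executes B1 (y = y + 2). Shared: x=2 y=4. PCs: A@1 B@1 C@1
Step 4: thread B executes B2 (x = y - 2). Shared: x=2 y=4. PCs: A@1 B@2 C@1
Step 5: thread C executes C2 (x = x - 2). Shared: x=0 y=4. PCs: A@1 B@2 C@2
Step 6: thread B executes B3 (x = x * 3). Shared: x=0 y=4. PCs: A@1 B@3 C@2
Step 7: thread A executes A2 (x = 6). Shared: x=6 y=4. PCs: A@2 B@3 C@2
Step 8: thread C executes C3 (x = x + 3). Shared: x=9 y=4. PCs: A@2 B@3 C@3
Step 9: thread B executes B4 (x = x * 2). Shared: x=18 y=4. PCs: A@2 B@4 C@3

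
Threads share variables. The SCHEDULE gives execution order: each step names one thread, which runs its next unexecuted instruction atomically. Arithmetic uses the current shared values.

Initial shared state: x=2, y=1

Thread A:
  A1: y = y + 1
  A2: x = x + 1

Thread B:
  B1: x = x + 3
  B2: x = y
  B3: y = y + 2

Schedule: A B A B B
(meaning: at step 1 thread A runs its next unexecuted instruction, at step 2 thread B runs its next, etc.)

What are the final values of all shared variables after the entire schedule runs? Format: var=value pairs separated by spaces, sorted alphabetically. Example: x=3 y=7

Answer: x=2 y=4

Derivation:
Step 1: thread A executes A1 (y = y + 1). Shared: x=2 y=2. PCs: A@1 B@0
Step 2: thread B executes B1 (x = x + 3). Shared: x=5 y=2. PCs: A@1 B@1
Step 3: thread A executes A2 (x = x + 1). Shared: x=6 y=2. PCs: A@2 B@1
Step 4: thread B executes B2 (x = y). Shared: x=2 y=2. PCs: A@2 B@2
Step 5: thread B executes B3 (y = y + 2). Shared: x=2 y=4. PCs: A@2 B@3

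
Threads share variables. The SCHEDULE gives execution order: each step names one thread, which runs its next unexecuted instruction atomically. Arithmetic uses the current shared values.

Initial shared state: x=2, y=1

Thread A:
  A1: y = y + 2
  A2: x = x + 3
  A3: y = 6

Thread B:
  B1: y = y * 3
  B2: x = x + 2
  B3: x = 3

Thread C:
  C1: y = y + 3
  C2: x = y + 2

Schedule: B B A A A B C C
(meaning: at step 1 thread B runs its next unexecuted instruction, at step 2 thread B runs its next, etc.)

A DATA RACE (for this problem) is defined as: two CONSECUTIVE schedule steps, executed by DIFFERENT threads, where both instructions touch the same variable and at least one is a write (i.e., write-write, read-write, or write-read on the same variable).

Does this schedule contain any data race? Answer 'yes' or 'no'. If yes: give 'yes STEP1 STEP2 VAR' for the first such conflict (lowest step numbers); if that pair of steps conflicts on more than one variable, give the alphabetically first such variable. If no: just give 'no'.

Answer: no

Derivation:
Steps 1,2: same thread (B). No race.
Steps 2,3: B(r=x,w=x) vs A(r=y,w=y). No conflict.
Steps 3,4: same thread (A). No race.
Steps 4,5: same thread (A). No race.
Steps 5,6: A(r=-,w=y) vs B(r=-,w=x). No conflict.
Steps 6,7: B(r=-,w=x) vs C(r=y,w=y). No conflict.
Steps 7,8: same thread (C). No race.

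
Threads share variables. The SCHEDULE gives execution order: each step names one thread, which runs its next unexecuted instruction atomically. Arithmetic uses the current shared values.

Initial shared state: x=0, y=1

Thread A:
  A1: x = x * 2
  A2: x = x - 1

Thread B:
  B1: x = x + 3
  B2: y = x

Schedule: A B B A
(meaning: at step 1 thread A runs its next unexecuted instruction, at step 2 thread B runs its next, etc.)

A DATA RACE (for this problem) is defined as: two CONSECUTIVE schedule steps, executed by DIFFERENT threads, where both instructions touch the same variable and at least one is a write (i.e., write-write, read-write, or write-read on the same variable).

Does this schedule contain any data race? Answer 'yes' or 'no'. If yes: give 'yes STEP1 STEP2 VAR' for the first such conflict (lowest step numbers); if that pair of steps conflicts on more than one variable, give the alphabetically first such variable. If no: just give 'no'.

Answer: yes 1 2 x

Derivation:
Steps 1,2: A(x = x * 2) vs B(x = x + 3). RACE on x (W-W).
Steps 2,3: same thread (B). No race.
Steps 3,4: B(y = x) vs A(x = x - 1). RACE on x (R-W).
First conflict at steps 1,2.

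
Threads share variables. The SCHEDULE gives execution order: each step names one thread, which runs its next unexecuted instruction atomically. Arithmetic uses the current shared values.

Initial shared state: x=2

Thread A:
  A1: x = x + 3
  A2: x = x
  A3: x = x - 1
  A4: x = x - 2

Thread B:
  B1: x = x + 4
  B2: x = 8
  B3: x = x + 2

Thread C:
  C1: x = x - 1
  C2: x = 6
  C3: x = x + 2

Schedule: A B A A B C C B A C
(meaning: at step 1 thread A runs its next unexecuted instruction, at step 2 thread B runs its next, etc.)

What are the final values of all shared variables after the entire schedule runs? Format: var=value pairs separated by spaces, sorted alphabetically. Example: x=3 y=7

Answer: x=8

Derivation:
Step 1: thread A executes A1 (x = x + 3). Shared: x=5. PCs: A@1 B@0 C@0
Step 2: thread B executes B1 (x = x + 4). Shared: x=9. PCs: A@1 B@1 C@0
Step 3: thread A executes A2 (x = x). Shared: x=9. PCs: A@2 B@1 C@0
Step 4: thread A executes A3 (x = x - 1). Shared: x=8. PCs: A@3 B@1 C@0
Step 5: thread B executes B2 (x = 8). Shared: x=8. PCs: A@3 B@2 C@0
Step 6: thread C executes C1 (x = x - 1). Shared: x=7. PCs: A@3 B@2 C@1
Step 7: thread C executes C2 (x = 6). Shared: x=6. PCs: A@3 B@2 C@2
Step 8: thread B executes B3 (x = x + 2). Shared: x=8. PCs: A@3 B@3 C@2
Step 9: thread A executes A4 (x = x - 2). Shared: x=6. PCs: A@4 B@3 C@2
Step 10: thread C executes C3 (x = x + 2). Shared: x=8. PCs: A@4 B@3 C@3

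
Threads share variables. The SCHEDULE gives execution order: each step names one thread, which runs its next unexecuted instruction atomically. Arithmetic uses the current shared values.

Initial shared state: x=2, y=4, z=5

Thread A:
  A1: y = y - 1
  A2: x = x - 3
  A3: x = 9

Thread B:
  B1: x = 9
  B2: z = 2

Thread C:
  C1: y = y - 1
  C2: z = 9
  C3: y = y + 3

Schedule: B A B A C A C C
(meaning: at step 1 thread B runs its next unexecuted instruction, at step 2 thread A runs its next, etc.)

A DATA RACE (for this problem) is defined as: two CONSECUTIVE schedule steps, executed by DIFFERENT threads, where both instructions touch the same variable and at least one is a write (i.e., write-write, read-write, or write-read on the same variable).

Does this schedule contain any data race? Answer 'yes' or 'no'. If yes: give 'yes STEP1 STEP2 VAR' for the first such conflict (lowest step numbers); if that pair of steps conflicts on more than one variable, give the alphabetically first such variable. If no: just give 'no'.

Steps 1,2: B(r=-,w=x) vs A(r=y,w=y). No conflict.
Steps 2,3: A(r=y,w=y) vs B(r=-,w=z). No conflict.
Steps 3,4: B(r=-,w=z) vs A(r=x,w=x). No conflict.
Steps 4,5: A(r=x,w=x) vs C(r=y,w=y). No conflict.
Steps 5,6: C(r=y,w=y) vs A(r=-,w=x). No conflict.
Steps 6,7: A(r=-,w=x) vs C(r=-,w=z). No conflict.
Steps 7,8: same thread (C). No race.

Answer: no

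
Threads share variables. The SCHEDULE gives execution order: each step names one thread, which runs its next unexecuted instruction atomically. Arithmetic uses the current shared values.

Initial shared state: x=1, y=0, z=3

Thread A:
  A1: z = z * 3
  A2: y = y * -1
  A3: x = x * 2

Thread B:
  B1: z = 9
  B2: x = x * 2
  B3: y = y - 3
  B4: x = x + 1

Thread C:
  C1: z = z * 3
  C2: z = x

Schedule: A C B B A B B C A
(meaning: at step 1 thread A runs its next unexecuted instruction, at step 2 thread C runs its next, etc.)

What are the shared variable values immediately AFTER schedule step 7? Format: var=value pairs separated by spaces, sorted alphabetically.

Answer: x=3 y=-3 z=9

Derivation:
Step 1: thread A executes A1 (z = z * 3). Shared: x=1 y=0 z=9. PCs: A@1 B@0 C@0
Step 2: thread C executes C1 (z = z * 3). Shared: x=1 y=0 z=27. PCs: A@1 B@0 C@1
Step 3: thread B executes B1 (z = 9). Shared: x=1 y=0 z=9. PCs: A@1 B@1 C@1
Step 4: thread B executes B2 (x = x * 2). Shared: x=2 y=0 z=9. PCs: A@1 B@2 C@1
Step 5: thread A executes A2 (y = y * -1). Shared: x=2 y=0 z=9. PCs: A@2 B@2 C@1
Step 6: thread B executes B3 (y = y - 3). Shared: x=2 y=-3 z=9. PCs: A@2 B@3 C@1
Step 7: thread B executes B4 (x = x + 1). Shared: x=3 y=-3 z=9. PCs: A@2 B@4 C@1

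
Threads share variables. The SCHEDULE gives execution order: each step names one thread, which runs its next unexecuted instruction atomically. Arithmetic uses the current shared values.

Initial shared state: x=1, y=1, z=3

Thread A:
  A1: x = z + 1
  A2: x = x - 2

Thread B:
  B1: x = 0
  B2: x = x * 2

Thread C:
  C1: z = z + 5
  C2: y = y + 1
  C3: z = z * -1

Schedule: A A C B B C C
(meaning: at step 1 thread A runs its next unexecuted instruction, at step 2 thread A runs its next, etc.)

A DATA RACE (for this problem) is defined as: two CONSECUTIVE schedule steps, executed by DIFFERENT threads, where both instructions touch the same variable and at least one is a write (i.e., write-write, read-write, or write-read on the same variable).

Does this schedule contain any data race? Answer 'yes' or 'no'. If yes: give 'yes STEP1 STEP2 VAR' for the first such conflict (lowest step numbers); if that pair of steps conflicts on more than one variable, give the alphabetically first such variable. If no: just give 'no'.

Answer: no

Derivation:
Steps 1,2: same thread (A). No race.
Steps 2,3: A(r=x,w=x) vs C(r=z,w=z). No conflict.
Steps 3,4: C(r=z,w=z) vs B(r=-,w=x). No conflict.
Steps 4,5: same thread (B). No race.
Steps 5,6: B(r=x,w=x) vs C(r=y,w=y). No conflict.
Steps 6,7: same thread (C). No race.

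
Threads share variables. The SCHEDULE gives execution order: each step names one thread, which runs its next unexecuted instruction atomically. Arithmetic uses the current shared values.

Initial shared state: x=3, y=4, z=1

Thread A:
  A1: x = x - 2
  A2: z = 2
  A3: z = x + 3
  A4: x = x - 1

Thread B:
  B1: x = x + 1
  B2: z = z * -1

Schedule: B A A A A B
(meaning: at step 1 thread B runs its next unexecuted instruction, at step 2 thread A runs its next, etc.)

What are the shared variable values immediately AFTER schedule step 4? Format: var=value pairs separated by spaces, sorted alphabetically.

Step 1: thread B executes B1 (x = x + 1). Shared: x=4 y=4 z=1. PCs: A@0 B@1
Step 2: thread A executes A1 (x = x - 2). Shared: x=2 y=4 z=1. PCs: A@1 B@1
Step 3: thread A executes A2 (z = 2). Shared: x=2 y=4 z=2. PCs: A@2 B@1
Step 4: thread A executes A3 (z = x + 3). Shared: x=2 y=4 z=5. PCs: A@3 B@1

Answer: x=2 y=4 z=5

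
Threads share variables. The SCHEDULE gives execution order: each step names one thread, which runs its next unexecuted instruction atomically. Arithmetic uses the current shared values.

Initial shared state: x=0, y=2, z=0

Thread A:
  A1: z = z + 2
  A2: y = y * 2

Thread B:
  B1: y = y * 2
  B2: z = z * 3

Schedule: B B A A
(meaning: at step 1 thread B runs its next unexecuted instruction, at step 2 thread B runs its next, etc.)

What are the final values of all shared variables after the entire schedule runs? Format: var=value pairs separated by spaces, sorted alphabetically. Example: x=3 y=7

Answer: x=0 y=8 z=2

Derivation:
Step 1: thread B executes B1 (y = y * 2). Shared: x=0 y=4 z=0. PCs: A@0 B@1
Step 2: thread B executes B2 (z = z * 3). Shared: x=0 y=4 z=0. PCs: A@0 B@2
Step 3: thread A executes A1 (z = z + 2). Shared: x=0 y=4 z=2. PCs: A@1 B@2
Step 4: thread A executes A2 (y = y * 2). Shared: x=0 y=8 z=2. PCs: A@2 B@2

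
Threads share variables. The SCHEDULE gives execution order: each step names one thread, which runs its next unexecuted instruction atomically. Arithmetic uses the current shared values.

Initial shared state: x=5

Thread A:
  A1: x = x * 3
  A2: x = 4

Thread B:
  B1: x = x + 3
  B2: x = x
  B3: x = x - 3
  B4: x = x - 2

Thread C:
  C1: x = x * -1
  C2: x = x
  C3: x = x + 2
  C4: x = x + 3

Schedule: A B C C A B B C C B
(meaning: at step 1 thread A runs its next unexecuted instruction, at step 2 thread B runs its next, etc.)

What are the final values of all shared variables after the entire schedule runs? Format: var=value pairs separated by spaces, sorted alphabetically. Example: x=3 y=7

Step 1: thread A executes A1 (x = x * 3). Shared: x=15. PCs: A@1 B@0 C@0
Step 2: thread B executes B1 (x = x + 3). Shared: x=18. PCs: A@1 B@1 C@0
Step 3: thread C executes C1 (x = x * -1). Shared: x=-18. PCs: A@1 B@1 C@1
Step 4: thread C executes C2 (x = x). Shared: x=-18. PCs: A@1 B@1 C@2
Step 5: thread A executes A2 (x = 4). Shared: x=4. PCs: A@2 B@1 C@2
Step 6: thread B executes B2 (x = x). Shared: x=4. PCs: A@2 B@2 C@2
Step 7: thread B executes B3 (x = x - 3). Shared: x=1. PCs: A@2 B@3 C@2
Step 8: thread C executes C3 (x = x + 2). Shared: x=3. PCs: A@2 B@3 C@3
Step 9: thread C executes C4 (x = x + 3). Shared: x=6. PCs: A@2 B@3 C@4
Step 10: thread B executes B4 (x = x - 2). Shared: x=4. PCs: A@2 B@4 C@4

Answer: x=4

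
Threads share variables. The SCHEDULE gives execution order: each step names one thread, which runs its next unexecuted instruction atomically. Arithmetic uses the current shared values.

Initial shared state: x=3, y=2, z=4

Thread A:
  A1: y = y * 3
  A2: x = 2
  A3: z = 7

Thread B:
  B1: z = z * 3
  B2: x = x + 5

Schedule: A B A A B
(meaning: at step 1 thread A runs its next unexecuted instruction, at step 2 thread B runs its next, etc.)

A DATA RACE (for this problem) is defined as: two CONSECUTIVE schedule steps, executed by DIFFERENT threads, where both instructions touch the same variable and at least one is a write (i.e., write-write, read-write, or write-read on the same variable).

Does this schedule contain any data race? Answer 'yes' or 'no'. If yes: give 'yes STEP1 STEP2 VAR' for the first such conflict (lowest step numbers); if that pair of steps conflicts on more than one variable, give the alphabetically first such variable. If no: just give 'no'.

Answer: no

Derivation:
Steps 1,2: A(r=y,w=y) vs B(r=z,w=z). No conflict.
Steps 2,3: B(r=z,w=z) vs A(r=-,w=x). No conflict.
Steps 3,4: same thread (A). No race.
Steps 4,5: A(r=-,w=z) vs B(r=x,w=x). No conflict.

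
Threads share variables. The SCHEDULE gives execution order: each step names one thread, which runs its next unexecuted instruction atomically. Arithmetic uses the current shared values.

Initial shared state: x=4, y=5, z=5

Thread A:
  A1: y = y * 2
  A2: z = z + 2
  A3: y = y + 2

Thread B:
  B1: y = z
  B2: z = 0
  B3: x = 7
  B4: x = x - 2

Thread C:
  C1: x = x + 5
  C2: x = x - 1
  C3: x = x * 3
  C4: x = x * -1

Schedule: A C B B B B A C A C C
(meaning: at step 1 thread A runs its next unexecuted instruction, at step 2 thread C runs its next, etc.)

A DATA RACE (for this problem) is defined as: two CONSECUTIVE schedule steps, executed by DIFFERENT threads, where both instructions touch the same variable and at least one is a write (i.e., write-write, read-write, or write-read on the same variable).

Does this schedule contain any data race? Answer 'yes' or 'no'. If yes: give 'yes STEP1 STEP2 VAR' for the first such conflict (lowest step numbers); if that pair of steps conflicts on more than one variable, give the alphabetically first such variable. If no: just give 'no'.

Steps 1,2: A(r=y,w=y) vs C(r=x,w=x). No conflict.
Steps 2,3: C(r=x,w=x) vs B(r=z,w=y). No conflict.
Steps 3,4: same thread (B). No race.
Steps 4,5: same thread (B). No race.
Steps 5,6: same thread (B). No race.
Steps 6,7: B(r=x,w=x) vs A(r=z,w=z). No conflict.
Steps 7,8: A(r=z,w=z) vs C(r=x,w=x). No conflict.
Steps 8,9: C(r=x,w=x) vs A(r=y,w=y). No conflict.
Steps 9,10: A(r=y,w=y) vs C(r=x,w=x). No conflict.
Steps 10,11: same thread (C). No race.

Answer: no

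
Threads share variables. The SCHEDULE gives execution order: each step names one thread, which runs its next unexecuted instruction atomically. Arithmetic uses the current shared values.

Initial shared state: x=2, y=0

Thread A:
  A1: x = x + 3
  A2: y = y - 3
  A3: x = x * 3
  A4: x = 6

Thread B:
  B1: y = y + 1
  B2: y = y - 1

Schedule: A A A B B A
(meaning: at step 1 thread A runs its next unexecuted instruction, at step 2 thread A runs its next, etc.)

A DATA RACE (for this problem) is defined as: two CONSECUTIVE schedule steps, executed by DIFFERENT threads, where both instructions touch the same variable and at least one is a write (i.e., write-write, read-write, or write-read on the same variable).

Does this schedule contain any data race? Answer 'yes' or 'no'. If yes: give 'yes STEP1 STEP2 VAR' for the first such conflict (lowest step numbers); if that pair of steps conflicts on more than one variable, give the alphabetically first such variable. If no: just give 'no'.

Answer: no

Derivation:
Steps 1,2: same thread (A). No race.
Steps 2,3: same thread (A). No race.
Steps 3,4: A(r=x,w=x) vs B(r=y,w=y). No conflict.
Steps 4,5: same thread (B). No race.
Steps 5,6: B(r=y,w=y) vs A(r=-,w=x). No conflict.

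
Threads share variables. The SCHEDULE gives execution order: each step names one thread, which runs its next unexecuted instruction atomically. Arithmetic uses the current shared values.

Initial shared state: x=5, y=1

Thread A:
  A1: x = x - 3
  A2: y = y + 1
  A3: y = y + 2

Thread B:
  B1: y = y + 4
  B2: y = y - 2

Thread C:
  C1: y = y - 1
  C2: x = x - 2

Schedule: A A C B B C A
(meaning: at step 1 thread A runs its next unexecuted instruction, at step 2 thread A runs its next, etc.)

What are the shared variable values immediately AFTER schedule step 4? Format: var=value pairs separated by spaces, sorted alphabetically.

Step 1: thread A executes A1 (x = x - 3). Shared: x=2 y=1. PCs: A@1 B@0 C@0
Step 2: thread A executes A2 (y = y + 1). Shared: x=2 y=2. PCs: A@2 B@0 C@0
Step 3: thread C executes C1 (y = y - 1). Shared: x=2 y=1. PCs: A@2 B@0 C@1
Step 4: thread B executes B1 (y = y + 4). Shared: x=2 y=5. PCs: A@2 B@1 C@1

Answer: x=2 y=5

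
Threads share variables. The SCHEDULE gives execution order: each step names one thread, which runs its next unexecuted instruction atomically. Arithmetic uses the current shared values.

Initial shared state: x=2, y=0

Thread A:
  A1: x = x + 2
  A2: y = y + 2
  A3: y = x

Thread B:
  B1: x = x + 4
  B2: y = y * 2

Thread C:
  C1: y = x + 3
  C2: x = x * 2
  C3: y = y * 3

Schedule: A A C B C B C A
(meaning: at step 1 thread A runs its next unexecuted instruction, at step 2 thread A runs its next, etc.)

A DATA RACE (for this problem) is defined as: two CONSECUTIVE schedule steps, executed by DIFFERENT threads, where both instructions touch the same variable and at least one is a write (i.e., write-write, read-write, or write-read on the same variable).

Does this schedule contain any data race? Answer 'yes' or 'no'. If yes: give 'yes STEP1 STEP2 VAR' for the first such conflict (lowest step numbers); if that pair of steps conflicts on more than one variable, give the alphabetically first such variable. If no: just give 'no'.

Answer: yes 2 3 y

Derivation:
Steps 1,2: same thread (A). No race.
Steps 2,3: A(y = y + 2) vs C(y = x + 3). RACE on y (W-W).
Steps 3,4: C(y = x + 3) vs B(x = x + 4). RACE on x (R-W).
Steps 4,5: B(x = x + 4) vs C(x = x * 2). RACE on x (W-W).
Steps 5,6: C(r=x,w=x) vs B(r=y,w=y). No conflict.
Steps 6,7: B(y = y * 2) vs C(y = y * 3). RACE on y (W-W).
Steps 7,8: C(y = y * 3) vs A(y = x). RACE on y (W-W).
First conflict at steps 2,3.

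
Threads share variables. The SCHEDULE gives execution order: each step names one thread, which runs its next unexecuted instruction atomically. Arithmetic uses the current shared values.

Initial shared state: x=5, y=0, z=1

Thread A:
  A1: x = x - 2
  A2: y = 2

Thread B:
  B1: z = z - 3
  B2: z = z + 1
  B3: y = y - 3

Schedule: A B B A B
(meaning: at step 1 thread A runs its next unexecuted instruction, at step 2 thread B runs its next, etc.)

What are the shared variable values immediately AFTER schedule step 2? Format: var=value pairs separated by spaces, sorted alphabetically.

Answer: x=3 y=0 z=-2

Derivation:
Step 1: thread A executes A1 (x = x - 2). Shared: x=3 y=0 z=1. PCs: A@1 B@0
Step 2: thread B executes B1 (z = z - 3). Shared: x=3 y=0 z=-2. PCs: A@1 B@1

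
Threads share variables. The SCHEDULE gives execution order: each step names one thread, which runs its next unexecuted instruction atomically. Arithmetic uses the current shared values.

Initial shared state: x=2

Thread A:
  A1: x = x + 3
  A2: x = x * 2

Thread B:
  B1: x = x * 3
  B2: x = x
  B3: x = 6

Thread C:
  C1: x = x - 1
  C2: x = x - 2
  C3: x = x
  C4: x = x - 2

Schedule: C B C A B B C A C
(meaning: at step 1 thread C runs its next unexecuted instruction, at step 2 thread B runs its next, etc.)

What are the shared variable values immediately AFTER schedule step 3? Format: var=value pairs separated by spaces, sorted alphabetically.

Step 1: thread C executes C1 (x = x - 1). Shared: x=1. PCs: A@0 B@0 C@1
Step 2: thread B executes B1 (x = x * 3). Shared: x=3. PCs: A@0 B@1 C@1
Step 3: thread C executes C2 (x = x - 2). Shared: x=1. PCs: A@0 B@1 C@2

Answer: x=1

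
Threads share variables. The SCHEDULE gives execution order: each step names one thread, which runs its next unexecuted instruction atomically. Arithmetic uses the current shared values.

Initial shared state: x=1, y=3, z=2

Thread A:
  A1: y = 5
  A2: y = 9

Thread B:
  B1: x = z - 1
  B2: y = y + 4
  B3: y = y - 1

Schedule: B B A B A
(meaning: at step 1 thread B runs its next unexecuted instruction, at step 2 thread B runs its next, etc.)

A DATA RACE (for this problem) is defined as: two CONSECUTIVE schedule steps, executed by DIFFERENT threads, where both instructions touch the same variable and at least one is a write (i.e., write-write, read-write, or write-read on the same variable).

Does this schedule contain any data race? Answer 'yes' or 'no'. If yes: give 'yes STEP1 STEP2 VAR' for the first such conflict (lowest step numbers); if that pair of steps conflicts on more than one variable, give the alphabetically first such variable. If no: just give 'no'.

Answer: yes 2 3 y

Derivation:
Steps 1,2: same thread (B). No race.
Steps 2,3: B(y = y + 4) vs A(y = 5). RACE on y (W-W).
Steps 3,4: A(y = 5) vs B(y = y - 1). RACE on y (W-W).
Steps 4,5: B(y = y - 1) vs A(y = 9). RACE on y (W-W).
First conflict at steps 2,3.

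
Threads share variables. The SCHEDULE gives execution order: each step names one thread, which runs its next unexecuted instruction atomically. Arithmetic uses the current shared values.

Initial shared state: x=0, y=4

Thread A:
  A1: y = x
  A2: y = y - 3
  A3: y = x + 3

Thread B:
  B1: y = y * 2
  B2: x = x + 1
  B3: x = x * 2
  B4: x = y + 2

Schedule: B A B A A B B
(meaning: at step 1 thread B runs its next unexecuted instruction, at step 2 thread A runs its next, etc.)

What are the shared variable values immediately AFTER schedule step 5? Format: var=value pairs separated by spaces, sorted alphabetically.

Step 1: thread B executes B1 (y = y * 2). Shared: x=0 y=8. PCs: A@0 B@1
Step 2: thread A executes A1 (y = x). Shared: x=0 y=0. PCs: A@1 B@1
Step 3: thread B executes B2 (x = x + 1). Shared: x=1 y=0. PCs: A@1 B@2
Step 4: thread A executes A2 (y = y - 3). Shared: x=1 y=-3. PCs: A@2 B@2
Step 5: thread A executes A3 (y = x + 3). Shared: x=1 y=4. PCs: A@3 B@2

Answer: x=1 y=4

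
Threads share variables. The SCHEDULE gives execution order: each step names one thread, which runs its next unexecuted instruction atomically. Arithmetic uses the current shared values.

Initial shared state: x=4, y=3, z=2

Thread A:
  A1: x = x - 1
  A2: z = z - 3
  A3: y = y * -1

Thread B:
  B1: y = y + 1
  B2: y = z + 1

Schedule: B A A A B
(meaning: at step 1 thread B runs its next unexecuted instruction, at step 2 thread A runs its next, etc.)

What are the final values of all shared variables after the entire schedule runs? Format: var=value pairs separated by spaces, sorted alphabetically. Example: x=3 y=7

Step 1: thread B executes B1 (y = y + 1). Shared: x=4 y=4 z=2. PCs: A@0 B@1
Step 2: thread A executes A1 (x = x - 1). Shared: x=3 y=4 z=2. PCs: A@1 B@1
Step 3: thread A executes A2 (z = z - 3). Shared: x=3 y=4 z=-1. PCs: A@2 B@1
Step 4: thread A executes A3 (y = y * -1). Shared: x=3 y=-4 z=-1. PCs: A@3 B@1
Step 5: thread B executes B2 (y = z + 1). Shared: x=3 y=0 z=-1. PCs: A@3 B@2

Answer: x=3 y=0 z=-1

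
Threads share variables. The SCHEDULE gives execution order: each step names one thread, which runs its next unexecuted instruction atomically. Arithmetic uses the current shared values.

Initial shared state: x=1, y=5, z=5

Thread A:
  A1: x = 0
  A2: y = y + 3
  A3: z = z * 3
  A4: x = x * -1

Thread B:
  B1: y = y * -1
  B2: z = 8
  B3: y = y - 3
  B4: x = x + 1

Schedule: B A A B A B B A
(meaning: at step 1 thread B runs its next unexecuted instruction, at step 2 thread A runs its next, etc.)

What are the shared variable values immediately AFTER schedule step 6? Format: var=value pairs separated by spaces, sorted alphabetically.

Step 1: thread B executes B1 (y = y * -1). Shared: x=1 y=-5 z=5. PCs: A@0 B@1
Step 2: thread A executes A1 (x = 0). Shared: x=0 y=-5 z=5. PCs: A@1 B@1
Step 3: thread A executes A2 (y = y + 3). Shared: x=0 y=-2 z=5. PCs: A@2 B@1
Step 4: thread B executes B2 (z = 8). Shared: x=0 y=-2 z=8. PCs: A@2 B@2
Step 5: thread A executes A3 (z = z * 3). Shared: x=0 y=-2 z=24. PCs: A@3 B@2
Step 6: thread B executes B3 (y = y - 3). Shared: x=0 y=-5 z=24. PCs: A@3 B@3

Answer: x=0 y=-5 z=24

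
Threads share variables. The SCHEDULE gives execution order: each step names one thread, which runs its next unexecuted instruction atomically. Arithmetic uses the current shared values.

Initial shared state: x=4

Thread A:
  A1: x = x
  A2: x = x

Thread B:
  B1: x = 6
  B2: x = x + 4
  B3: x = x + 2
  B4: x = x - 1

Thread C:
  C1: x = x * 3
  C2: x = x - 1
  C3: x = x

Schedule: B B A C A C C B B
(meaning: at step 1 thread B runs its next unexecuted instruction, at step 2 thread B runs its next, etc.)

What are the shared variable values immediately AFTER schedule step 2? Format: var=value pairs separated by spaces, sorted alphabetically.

Step 1: thread B executes B1 (x = 6). Shared: x=6. PCs: A@0 B@1 C@0
Step 2: thread B executes B2 (x = x + 4). Shared: x=10. PCs: A@0 B@2 C@0

Answer: x=10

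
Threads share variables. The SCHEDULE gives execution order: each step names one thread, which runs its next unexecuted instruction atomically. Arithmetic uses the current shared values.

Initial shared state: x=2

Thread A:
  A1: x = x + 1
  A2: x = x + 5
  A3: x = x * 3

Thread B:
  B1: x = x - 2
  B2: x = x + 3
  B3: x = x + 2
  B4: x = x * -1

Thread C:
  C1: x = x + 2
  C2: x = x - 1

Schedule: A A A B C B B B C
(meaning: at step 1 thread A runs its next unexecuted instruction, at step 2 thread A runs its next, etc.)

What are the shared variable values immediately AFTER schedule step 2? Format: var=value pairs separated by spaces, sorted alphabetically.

Answer: x=8

Derivation:
Step 1: thread A executes A1 (x = x + 1). Shared: x=3. PCs: A@1 B@0 C@0
Step 2: thread A executes A2 (x = x + 5). Shared: x=8. PCs: A@2 B@0 C@0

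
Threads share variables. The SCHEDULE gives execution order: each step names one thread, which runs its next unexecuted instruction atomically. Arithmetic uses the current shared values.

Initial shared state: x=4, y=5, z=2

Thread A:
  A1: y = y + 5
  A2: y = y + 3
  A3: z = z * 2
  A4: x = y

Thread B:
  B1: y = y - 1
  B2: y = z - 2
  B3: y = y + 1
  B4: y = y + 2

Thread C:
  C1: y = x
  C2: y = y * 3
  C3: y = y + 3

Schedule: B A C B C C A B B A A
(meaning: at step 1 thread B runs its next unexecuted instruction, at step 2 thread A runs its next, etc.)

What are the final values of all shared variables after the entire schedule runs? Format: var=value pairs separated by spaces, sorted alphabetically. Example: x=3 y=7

Step 1: thread B executes B1 (y = y - 1). Shared: x=4 y=4 z=2. PCs: A@0 B@1 C@0
Step 2: thread A executes A1 (y = y + 5). Shared: x=4 y=9 z=2. PCs: A@1 B@1 C@0
Step 3: thread C executes C1 (y = x). Shared: x=4 y=4 z=2. PCs: A@1 B@1 C@1
Step 4: thread B executes B2 (y = z - 2). Shared: x=4 y=0 z=2. PCs: A@1 B@2 C@1
Step 5: thread C executes C2 (y = y * 3). Shared: x=4 y=0 z=2. PCs: A@1 B@2 C@2
Step 6: thread C executes C3 (y = y + 3). Shared: x=4 y=3 z=2. PCs: A@1 B@2 C@3
Step 7: thread A executes A2 (y = y + 3). Shared: x=4 y=6 z=2. PCs: A@2 B@2 C@3
Step 8: thread B executes B3 (y = y + 1). Shared: x=4 y=7 z=2. PCs: A@2 B@3 C@3
Step 9: thread B executes B4 (y = y + 2). Shared: x=4 y=9 z=2. PCs: A@2 B@4 C@3
Step 10: thread A executes A3 (z = z * 2). Shared: x=4 y=9 z=4. PCs: A@3 B@4 C@3
Step 11: thread A executes A4 (x = y). Shared: x=9 y=9 z=4. PCs: A@4 B@4 C@3

Answer: x=9 y=9 z=4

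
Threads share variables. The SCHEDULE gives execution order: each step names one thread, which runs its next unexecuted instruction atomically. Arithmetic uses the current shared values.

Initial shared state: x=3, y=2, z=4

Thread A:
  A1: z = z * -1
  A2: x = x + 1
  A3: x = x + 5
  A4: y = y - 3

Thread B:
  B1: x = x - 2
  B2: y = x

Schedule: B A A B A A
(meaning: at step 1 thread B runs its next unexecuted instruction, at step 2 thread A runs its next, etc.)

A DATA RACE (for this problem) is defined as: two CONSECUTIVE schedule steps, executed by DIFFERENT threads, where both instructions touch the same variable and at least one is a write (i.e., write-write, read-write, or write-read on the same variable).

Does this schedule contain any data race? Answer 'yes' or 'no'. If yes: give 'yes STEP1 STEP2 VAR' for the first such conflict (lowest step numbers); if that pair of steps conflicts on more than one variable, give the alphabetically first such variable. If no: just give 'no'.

Steps 1,2: B(r=x,w=x) vs A(r=z,w=z). No conflict.
Steps 2,3: same thread (A). No race.
Steps 3,4: A(x = x + 1) vs B(y = x). RACE on x (W-R).
Steps 4,5: B(y = x) vs A(x = x + 5). RACE on x (R-W).
Steps 5,6: same thread (A). No race.
First conflict at steps 3,4.

Answer: yes 3 4 x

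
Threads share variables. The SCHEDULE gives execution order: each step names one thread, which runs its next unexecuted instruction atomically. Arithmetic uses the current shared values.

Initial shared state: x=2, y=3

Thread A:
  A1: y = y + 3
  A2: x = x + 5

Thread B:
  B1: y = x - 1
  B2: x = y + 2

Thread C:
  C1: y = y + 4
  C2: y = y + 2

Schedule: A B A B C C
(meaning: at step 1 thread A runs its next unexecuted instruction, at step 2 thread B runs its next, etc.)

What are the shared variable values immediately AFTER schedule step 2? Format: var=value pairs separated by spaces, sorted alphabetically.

Answer: x=2 y=1

Derivation:
Step 1: thread A executes A1 (y = y + 3). Shared: x=2 y=6. PCs: A@1 B@0 C@0
Step 2: thread B executes B1 (y = x - 1). Shared: x=2 y=1. PCs: A@1 B@1 C@0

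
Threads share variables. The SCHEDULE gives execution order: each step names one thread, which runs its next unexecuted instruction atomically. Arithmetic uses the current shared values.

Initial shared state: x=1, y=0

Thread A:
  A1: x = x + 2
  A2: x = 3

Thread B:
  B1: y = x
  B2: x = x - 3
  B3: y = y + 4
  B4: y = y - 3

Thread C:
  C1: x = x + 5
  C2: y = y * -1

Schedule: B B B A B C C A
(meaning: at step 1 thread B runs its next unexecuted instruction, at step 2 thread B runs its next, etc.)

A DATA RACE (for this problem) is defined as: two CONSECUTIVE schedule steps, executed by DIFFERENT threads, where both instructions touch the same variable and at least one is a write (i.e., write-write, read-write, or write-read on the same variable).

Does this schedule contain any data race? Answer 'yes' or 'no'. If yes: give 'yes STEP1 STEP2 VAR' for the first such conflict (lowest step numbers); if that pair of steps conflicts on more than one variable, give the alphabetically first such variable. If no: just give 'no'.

Steps 1,2: same thread (B). No race.
Steps 2,3: same thread (B). No race.
Steps 3,4: B(r=y,w=y) vs A(r=x,w=x). No conflict.
Steps 4,5: A(r=x,w=x) vs B(r=y,w=y). No conflict.
Steps 5,6: B(r=y,w=y) vs C(r=x,w=x). No conflict.
Steps 6,7: same thread (C). No race.
Steps 7,8: C(r=y,w=y) vs A(r=-,w=x). No conflict.

Answer: no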